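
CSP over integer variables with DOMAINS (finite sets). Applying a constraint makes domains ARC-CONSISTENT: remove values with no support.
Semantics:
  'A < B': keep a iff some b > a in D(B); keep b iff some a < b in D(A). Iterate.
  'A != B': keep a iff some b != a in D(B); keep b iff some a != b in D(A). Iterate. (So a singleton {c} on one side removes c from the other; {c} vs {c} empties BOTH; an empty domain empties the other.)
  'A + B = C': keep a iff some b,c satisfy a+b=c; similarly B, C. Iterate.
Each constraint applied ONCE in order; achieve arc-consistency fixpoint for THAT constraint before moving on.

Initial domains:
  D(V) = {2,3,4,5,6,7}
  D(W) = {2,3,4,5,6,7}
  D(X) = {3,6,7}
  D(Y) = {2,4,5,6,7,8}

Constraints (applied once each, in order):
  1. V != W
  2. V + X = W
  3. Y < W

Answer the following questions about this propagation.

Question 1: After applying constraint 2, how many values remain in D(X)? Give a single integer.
Constraint 1 (V != W) on D(V)={2,3,4,5,6,7} D(W)={2,3,4,5,6,7}: no change
Constraint 2 (V + X = W) on D(V)={2,3,4,5,6,7} D(X)={3,6,7} D(W)={2,3,4,5,6,7}: V {2,3,4,5,6,7}->{2,3,4}; X {3,6,7}->{3}; W {2,3,4,5,6,7}->{5,6,7}
So after constraint 2: D(X)={3}, size = 1

Answer: 1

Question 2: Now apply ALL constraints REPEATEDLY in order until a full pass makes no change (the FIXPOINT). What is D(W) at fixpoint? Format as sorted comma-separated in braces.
Answer: {5,6,7}

Derivation:
pass 0 (initial): D(W)={2,3,4,5,6,7}
pass 1: V {2,3,4,5,6,7}->{2,3,4}; W {2,3,4,5,6,7}->{5,6,7}; X {3,6,7}->{3}; Y {2,4,5,6,7,8}->{2,4,5,6}
pass 2: no change
Fixpoint after 2 passes: D(W) = {5,6,7}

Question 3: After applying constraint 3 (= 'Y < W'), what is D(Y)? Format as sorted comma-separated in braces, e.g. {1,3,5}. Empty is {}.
Constraint 1 (V != W) on D(V)={2,3,4,5,6,7} D(W)={2,3,4,5,6,7}: no change
Constraint 2 (V + X = W) on D(V)={2,3,4,5,6,7} D(X)={3,6,7} D(W)={2,3,4,5,6,7}: V {2,3,4,5,6,7}->{2,3,4}; X {3,6,7}->{3}; W {2,3,4,5,6,7}->{5,6,7}
Constraint 3 (Y < W) on D(Y)={2,4,5,6,7,8} D(W)={5,6,7}: Y {2,4,5,6,7,8}->{2,4,5,6}
So after constraint 3: D(Y) = {2,4,5,6}

Answer: {2,4,5,6}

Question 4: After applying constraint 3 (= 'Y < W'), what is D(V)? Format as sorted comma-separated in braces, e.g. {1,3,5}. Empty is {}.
Constraint 1 (V != W) on D(V)={2,3,4,5,6,7} D(W)={2,3,4,5,6,7}: no change
Constraint 2 (V + X = W) on D(V)={2,3,4,5,6,7} D(X)={3,6,7} D(W)={2,3,4,5,6,7}: V {2,3,4,5,6,7}->{2,3,4}; X {3,6,7}->{3}; W {2,3,4,5,6,7}->{5,6,7}
Constraint 3 (Y < W) on D(Y)={2,4,5,6,7,8} D(W)={5,6,7}: Y {2,4,5,6,7,8}->{2,4,5,6}
So after constraint 3: D(V) = {2,3,4}

Answer: {2,3,4}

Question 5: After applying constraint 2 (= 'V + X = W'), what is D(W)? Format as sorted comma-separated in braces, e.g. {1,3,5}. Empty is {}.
Constraint 1 (V != W) on D(V)={2,3,4,5,6,7} D(W)={2,3,4,5,6,7}: no change
Constraint 2 (V + X = W) on D(V)={2,3,4,5,6,7} D(X)={3,6,7} D(W)={2,3,4,5,6,7}: V {2,3,4,5,6,7}->{2,3,4}; X {3,6,7}->{3}; W {2,3,4,5,6,7}->{5,6,7}
So after constraint 2: D(W) = {5,6,7}

Answer: {5,6,7}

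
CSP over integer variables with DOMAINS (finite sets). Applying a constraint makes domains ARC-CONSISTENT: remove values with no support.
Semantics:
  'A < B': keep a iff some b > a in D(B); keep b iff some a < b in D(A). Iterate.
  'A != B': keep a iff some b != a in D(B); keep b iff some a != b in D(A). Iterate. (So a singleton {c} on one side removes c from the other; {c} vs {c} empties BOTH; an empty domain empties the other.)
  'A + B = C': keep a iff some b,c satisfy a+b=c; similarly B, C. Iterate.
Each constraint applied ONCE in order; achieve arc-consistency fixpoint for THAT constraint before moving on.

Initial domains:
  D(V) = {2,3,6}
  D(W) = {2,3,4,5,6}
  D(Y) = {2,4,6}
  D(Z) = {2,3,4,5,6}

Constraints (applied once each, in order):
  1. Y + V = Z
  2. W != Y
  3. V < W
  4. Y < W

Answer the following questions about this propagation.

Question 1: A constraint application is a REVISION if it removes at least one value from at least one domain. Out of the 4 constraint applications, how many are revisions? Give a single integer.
Answer: 2

Derivation:
Constraint 1 (Y + V = Z) on D(Y)={2,4,6} D(V)={2,3,6} D(Z)={2,3,4,5,6}: Y {2,4,6}->{2,4}; V {2,3,6}->{2,3}; Z {2,3,4,5,6}->{4,5,6} => REVISION
Constraint 2 (W != Y) on D(W)={2,3,4,5,6} D(Y)={2,4}: no change => not a revision
Constraint 3 (V < W) on D(V)={2,3} D(W)={2,3,4,5,6}: W {2,3,4,5,6}->{3,4,5,6} => REVISION
Constraint 4 (Y < W) on D(Y)={2,4} D(W)={3,4,5,6}: no change => not a revision
Total revisions = 2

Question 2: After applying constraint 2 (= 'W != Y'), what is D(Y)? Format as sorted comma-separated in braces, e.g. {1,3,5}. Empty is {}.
Constraint 1 (Y + V = Z) on D(Y)={2,4,6} D(V)={2,3,6} D(Z)={2,3,4,5,6}: Y {2,4,6}->{2,4}; V {2,3,6}->{2,3}; Z {2,3,4,5,6}->{4,5,6}
Constraint 2 (W != Y) on D(W)={2,3,4,5,6} D(Y)={2,4}: no change
So after constraint 2: D(Y) = {2,4}

Answer: {2,4}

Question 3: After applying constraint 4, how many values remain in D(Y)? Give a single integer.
Constraint 1 (Y + V = Z) on D(Y)={2,4,6} D(V)={2,3,6} D(Z)={2,3,4,5,6}: Y {2,4,6}->{2,4}; V {2,3,6}->{2,3}; Z {2,3,4,5,6}->{4,5,6}
Constraint 2 (W != Y) on D(W)={2,3,4,5,6} D(Y)={2,4}: no change
Constraint 3 (V < W) on D(V)={2,3} D(W)={2,3,4,5,6}: W {2,3,4,5,6}->{3,4,5,6}
Constraint 4 (Y < W) on D(Y)={2,4} D(W)={3,4,5,6}: no change
So after constraint 4: D(Y)={2,4}, size = 2

Answer: 2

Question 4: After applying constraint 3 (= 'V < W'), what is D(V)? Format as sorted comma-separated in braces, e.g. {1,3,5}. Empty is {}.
Constraint 1 (Y + V = Z) on D(Y)={2,4,6} D(V)={2,3,6} D(Z)={2,3,4,5,6}: Y {2,4,6}->{2,4}; V {2,3,6}->{2,3}; Z {2,3,4,5,6}->{4,5,6}
Constraint 2 (W != Y) on D(W)={2,3,4,5,6} D(Y)={2,4}: no change
Constraint 3 (V < W) on D(V)={2,3} D(W)={2,3,4,5,6}: W {2,3,4,5,6}->{3,4,5,6}
So after constraint 3: D(V) = {2,3}

Answer: {2,3}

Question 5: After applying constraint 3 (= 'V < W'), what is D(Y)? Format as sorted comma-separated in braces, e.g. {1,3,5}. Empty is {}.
Answer: {2,4}

Derivation:
Constraint 1 (Y + V = Z) on D(Y)={2,4,6} D(V)={2,3,6} D(Z)={2,3,4,5,6}: Y {2,4,6}->{2,4}; V {2,3,6}->{2,3}; Z {2,3,4,5,6}->{4,5,6}
Constraint 2 (W != Y) on D(W)={2,3,4,5,6} D(Y)={2,4}: no change
Constraint 3 (V < W) on D(V)={2,3} D(W)={2,3,4,5,6}: W {2,3,4,5,6}->{3,4,5,6}
So after constraint 3: D(Y) = {2,4}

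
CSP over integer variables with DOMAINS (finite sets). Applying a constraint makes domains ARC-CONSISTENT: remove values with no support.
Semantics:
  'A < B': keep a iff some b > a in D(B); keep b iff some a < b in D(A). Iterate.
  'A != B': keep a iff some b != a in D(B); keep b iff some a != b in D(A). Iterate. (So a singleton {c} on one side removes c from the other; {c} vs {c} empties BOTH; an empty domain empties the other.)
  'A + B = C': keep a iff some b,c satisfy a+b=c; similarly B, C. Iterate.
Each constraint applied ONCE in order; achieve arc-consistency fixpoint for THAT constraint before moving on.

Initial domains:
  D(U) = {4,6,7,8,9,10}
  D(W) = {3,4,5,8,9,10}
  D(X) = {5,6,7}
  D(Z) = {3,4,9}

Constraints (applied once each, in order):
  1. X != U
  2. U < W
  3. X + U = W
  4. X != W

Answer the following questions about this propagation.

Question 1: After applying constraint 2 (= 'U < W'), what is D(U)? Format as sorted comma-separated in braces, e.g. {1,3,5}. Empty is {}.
Answer: {4,6,7,8,9}

Derivation:
Constraint 1 (X != U) on D(X)={5,6,7} D(U)={4,6,7,8,9,10}: no change
Constraint 2 (U < W) on D(U)={4,6,7,8,9,10} D(W)={3,4,5,8,9,10}: U {4,6,7,8,9,10}->{4,6,7,8,9}; W {3,4,5,8,9,10}->{5,8,9,10}
So after constraint 2: D(U) = {4,6,7,8,9}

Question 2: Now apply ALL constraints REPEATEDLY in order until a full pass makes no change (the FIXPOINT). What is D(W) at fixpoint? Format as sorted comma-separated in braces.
pass 0 (initial): D(W)={3,4,5,8,9,10}
pass 1: U {4,6,7,8,9,10}->{4}; W {3,4,5,8,9,10}->{9,10}; X {5,6,7}->{5,6}
pass 2: no change
Fixpoint after 2 passes: D(W) = {9,10}

Answer: {9,10}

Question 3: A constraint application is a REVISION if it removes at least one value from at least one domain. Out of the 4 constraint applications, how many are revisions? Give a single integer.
Answer: 2

Derivation:
Constraint 1 (X != U) on D(X)={5,6,7} D(U)={4,6,7,8,9,10}: no change => not a revision
Constraint 2 (U < W) on D(U)={4,6,7,8,9,10} D(W)={3,4,5,8,9,10}: U {4,6,7,8,9,10}->{4,6,7,8,9}; W {3,4,5,8,9,10}->{5,8,9,10} => REVISION
Constraint 3 (X + U = W) on D(X)={5,6,7} D(U)={4,6,7,8,9} D(W)={5,8,9,10}: X {5,6,7}->{5,6}; U {4,6,7,8,9}->{4}; W {5,8,9,10}->{9,10} => REVISION
Constraint 4 (X != W) on D(X)={5,6} D(W)={9,10}: no change => not a revision
Total revisions = 2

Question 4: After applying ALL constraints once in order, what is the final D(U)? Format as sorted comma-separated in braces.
Answer: {4}

Derivation:
Constraint 1 (X != U) on D(X)={5,6,7} D(U)={4,6,7,8,9,10}: no change
Constraint 2 (U < W) on D(U)={4,6,7,8,9,10} D(W)={3,4,5,8,9,10}: U {4,6,7,8,9,10}->{4,6,7,8,9}; W {3,4,5,8,9,10}->{5,8,9,10}
Constraint 3 (X + U = W) on D(X)={5,6,7} D(U)={4,6,7,8,9} D(W)={5,8,9,10}: X {5,6,7}->{5,6}; U {4,6,7,8,9}->{4}; W {5,8,9,10}->{9,10}
Constraint 4 (X != W) on D(X)={5,6} D(W)={9,10}: no change
So after all 4 constraints: D(U) = {4}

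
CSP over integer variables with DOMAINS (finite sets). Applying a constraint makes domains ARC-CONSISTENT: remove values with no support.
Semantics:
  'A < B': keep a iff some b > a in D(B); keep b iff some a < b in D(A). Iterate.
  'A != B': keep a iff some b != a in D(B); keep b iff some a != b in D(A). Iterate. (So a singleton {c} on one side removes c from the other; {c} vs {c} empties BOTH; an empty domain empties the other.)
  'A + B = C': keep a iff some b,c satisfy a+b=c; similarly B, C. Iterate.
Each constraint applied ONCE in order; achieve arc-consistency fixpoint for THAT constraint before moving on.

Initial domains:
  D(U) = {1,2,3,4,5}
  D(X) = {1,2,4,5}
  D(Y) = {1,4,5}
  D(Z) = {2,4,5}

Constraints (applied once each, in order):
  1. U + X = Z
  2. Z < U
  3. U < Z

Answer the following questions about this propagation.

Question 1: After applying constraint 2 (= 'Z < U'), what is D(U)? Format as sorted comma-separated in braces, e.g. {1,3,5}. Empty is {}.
Constraint 1 (U + X = Z) on D(U)={1,2,3,4,5} D(X)={1,2,4,5} D(Z)={2,4,5}: U {1,2,3,4,5}->{1,2,3,4}; X {1,2,4,5}->{1,2,4}
Constraint 2 (Z < U) on D(Z)={2,4,5} D(U)={1,2,3,4}: Z {2,4,5}->{2}; U {1,2,3,4}->{3,4}
So after constraint 2: D(U) = {3,4}

Answer: {3,4}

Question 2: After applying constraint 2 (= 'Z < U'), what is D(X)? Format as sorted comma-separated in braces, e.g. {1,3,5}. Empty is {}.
Answer: {1,2,4}

Derivation:
Constraint 1 (U + X = Z) on D(U)={1,2,3,4,5} D(X)={1,2,4,5} D(Z)={2,4,5}: U {1,2,3,4,5}->{1,2,3,4}; X {1,2,4,5}->{1,2,4}
Constraint 2 (Z < U) on D(Z)={2,4,5} D(U)={1,2,3,4}: Z {2,4,5}->{2}; U {1,2,3,4}->{3,4}
So after constraint 2: D(X) = {1,2,4}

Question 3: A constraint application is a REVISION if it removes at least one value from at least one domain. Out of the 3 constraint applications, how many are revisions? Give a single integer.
Constraint 1 (U + X = Z) on D(U)={1,2,3,4,5} D(X)={1,2,4,5} D(Z)={2,4,5}: U {1,2,3,4,5}->{1,2,3,4}; X {1,2,4,5}->{1,2,4} => REVISION
Constraint 2 (Z < U) on D(Z)={2,4,5} D(U)={1,2,3,4}: Z {2,4,5}->{2}; U {1,2,3,4}->{3,4} => REVISION
Constraint 3 (U < Z) on D(U)={3,4} D(Z)={2}: U {3,4}->{}; Z {2}->{} => REVISION
Total revisions = 3

Answer: 3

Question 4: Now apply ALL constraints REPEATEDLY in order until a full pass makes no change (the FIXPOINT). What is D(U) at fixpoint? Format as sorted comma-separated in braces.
pass 0 (initial): D(U)={1,2,3,4,5}
pass 1: U {1,2,3,4,5}->{}; X {1,2,4,5}->{1,2,4}; Z {2,4,5}->{}
pass 2: X {1,2,4}->{}
pass 3: no change
Fixpoint after 3 passes: D(U) = {}

Answer: {}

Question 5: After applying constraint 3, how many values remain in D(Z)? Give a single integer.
Answer: 0

Derivation:
Constraint 1 (U + X = Z) on D(U)={1,2,3,4,5} D(X)={1,2,4,5} D(Z)={2,4,5}: U {1,2,3,4,5}->{1,2,3,4}; X {1,2,4,5}->{1,2,4}
Constraint 2 (Z < U) on D(Z)={2,4,5} D(U)={1,2,3,4}: Z {2,4,5}->{2}; U {1,2,3,4}->{3,4}
Constraint 3 (U < Z) on D(U)={3,4} D(Z)={2}: U {3,4}->{}; Z {2}->{}
So after constraint 3: D(Z)={}, size = 0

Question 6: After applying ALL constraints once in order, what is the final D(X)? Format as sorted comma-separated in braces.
Answer: {1,2,4}

Derivation:
Constraint 1 (U + X = Z) on D(U)={1,2,3,4,5} D(X)={1,2,4,5} D(Z)={2,4,5}: U {1,2,3,4,5}->{1,2,3,4}; X {1,2,4,5}->{1,2,4}
Constraint 2 (Z < U) on D(Z)={2,4,5} D(U)={1,2,3,4}: Z {2,4,5}->{2}; U {1,2,3,4}->{3,4}
Constraint 3 (U < Z) on D(U)={3,4} D(Z)={2}: U {3,4}->{}; Z {2}->{}
So after all 3 constraints: D(X) = {1,2,4}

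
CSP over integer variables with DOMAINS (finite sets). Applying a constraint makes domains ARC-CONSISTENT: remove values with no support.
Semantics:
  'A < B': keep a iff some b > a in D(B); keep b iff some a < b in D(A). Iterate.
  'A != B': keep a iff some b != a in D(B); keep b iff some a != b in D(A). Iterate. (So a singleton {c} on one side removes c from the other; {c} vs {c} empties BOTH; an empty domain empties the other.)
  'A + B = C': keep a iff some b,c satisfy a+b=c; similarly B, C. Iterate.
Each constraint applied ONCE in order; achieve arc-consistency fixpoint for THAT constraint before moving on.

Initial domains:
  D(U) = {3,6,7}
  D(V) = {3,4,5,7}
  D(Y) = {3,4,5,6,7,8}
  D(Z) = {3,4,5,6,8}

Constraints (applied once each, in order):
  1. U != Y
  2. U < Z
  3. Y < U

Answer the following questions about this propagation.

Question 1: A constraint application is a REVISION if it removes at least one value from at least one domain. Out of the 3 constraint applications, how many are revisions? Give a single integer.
Answer: 2

Derivation:
Constraint 1 (U != Y) on D(U)={3,6,7} D(Y)={3,4,5,6,7,8}: no change => not a revision
Constraint 2 (U < Z) on D(U)={3,6,7} D(Z)={3,4,5,6,8}: Z {3,4,5,6,8}->{4,5,6,8} => REVISION
Constraint 3 (Y < U) on D(Y)={3,4,5,6,7,8} D(U)={3,6,7}: Y {3,4,5,6,7,8}->{3,4,5,6}; U {3,6,7}->{6,7} => REVISION
Total revisions = 2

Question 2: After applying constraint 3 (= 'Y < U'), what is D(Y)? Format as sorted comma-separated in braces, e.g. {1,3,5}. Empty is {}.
Answer: {3,4,5,6}

Derivation:
Constraint 1 (U != Y) on D(U)={3,6,7} D(Y)={3,4,5,6,7,8}: no change
Constraint 2 (U < Z) on D(U)={3,6,7} D(Z)={3,4,5,6,8}: Z {3,4,5,6,8}->{4,5,6,8}
Constraint 3 (Y < U) on D(Y)={3,4,5,6,7,8} D(U)={3,6,7}: Y {3,4,5,6,7,8}->{3,4,5,6}; U {3,6,7}->{6,7}
So after constraint 3: D(Y) = {3,4,5,6}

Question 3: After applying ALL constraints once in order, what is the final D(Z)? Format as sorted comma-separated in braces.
Constraint 1 (U != Y) on D(U)={3,6,7} D(Y)={3,4,5,6,7,8}: no change
Constraint 2 (U < Z) on D(U)={3,6,7} D(Z)={3,4,5,6,8}: Z {3,4,5,6,8}->{4,5,6,8}
Constraint 3 (Y < U) on D(Y)={3,4,5,6,7,8} D(U)={3,6,7}: Y {3,4,5,6,7,8}->{3,4,5,6}; U {3,6,7}->{6,7}
So after all 3 constraints: D(Z) = {4,5,6,8}

Answer: {4,5,6,8}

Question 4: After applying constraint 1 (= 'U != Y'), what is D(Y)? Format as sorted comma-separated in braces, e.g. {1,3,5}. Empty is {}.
Constraint 1 (U != Y) on D(U)={3,6,7} D(Y)={3,4,5,6,7,8}: no change
So after constraint 1: D(Y) = {3,4,5,6,7,8}

Answer: {3,4,5,6,7,8}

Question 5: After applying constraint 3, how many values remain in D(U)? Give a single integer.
Answer: 2

Derivation:
Constraint 1 (U != Y) on D(U)={3,6,7} D(Y)={3,4,5,6,7,8}: no change
Constraint 2 (U < Z) on D(U)={3,6,7} D(Z)={3,4,5,6,8}: Z {3,4,5,6,8}->{4,5,6,8}
Constraint 3 (Y < U) on D(Y)={3,4,5,6,7,8} D(U)={3,6,7}: Y {3,4,5,6,7,8}->{3,4,5,6}; U {3,6,7}->{6,7}
So after constraint 3: D(U)={6,7}, size = 2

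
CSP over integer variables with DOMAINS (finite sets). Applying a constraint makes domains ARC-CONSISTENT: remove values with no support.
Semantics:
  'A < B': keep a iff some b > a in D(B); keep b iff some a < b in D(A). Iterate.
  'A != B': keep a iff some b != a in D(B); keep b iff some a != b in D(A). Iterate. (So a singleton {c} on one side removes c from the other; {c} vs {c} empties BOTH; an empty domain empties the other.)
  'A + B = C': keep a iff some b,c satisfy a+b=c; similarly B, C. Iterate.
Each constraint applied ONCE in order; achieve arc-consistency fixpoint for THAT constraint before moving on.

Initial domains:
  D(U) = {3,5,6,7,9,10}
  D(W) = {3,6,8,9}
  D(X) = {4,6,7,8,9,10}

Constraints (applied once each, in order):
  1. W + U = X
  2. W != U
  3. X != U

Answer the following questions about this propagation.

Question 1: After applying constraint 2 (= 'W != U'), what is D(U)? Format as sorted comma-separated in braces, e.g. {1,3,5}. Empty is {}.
Constraint 1 (W + U = X) on D(W)={3,6,8,9} D(U)={3,5,6,7,9,10} D(X)={4,6,7,8,9,10}: W {3,6,8,9}->{3,6}; U {3,5,6,7,9,10}->{3,5,6,7}; X {4,6,7,8,9,10}->{6,8,9,10}
Constraint 2 (W != U) on D(W)={3,6} D(U)={3,5,6,7}: no change
So after constraint 2: D(U) = {3,5,6,7}

Answer: {3,5,6,7}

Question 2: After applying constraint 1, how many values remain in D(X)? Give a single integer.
Constraint 1 (W + U = X) on D(W)={3,6,8,9} D(U)={3,5,6,7,9,10} D(X)={4,6,7,8,9,10}: W {3,6,8,9}->{3,6}; U {3,5,6,7,9,10}->{3,5,6,7}; X {4,6,7,8,9,10}->{6,8,9,10}
So after constraint 1: D(X)={6,8,9,10}, size = 4

Answer: 4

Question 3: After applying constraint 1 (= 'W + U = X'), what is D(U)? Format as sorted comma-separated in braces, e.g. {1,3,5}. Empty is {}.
Constraint 1 (W + U = X) on D(W)={3,6,8,9} D(U)={3,5,6,7,9,10} D(X)={4,6,7,8,9,10}: W {3,6,8,9}->{3,6}; U {3,5,6,7,9,10}->{3,5,6,7}; X {4,6,7,8,9,10}->{6,8,9,10}
So after constraint 1: D(U) = {3,5,6,7}

Answer: {3,5,6,7}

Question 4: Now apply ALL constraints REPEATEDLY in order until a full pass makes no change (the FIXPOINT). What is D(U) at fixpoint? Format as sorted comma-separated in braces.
Answer: {3,5,6,7}

Derivation:
pass 0 (initial): D(U)={3,5,6,7,9,10}
pass 1: U {3,5,6,7,9,10}->{3,5,6,7}; W {3,6,8,9}->{3,6}; X {4,6,7,8,9,10}->{6,8,9,10}
pass 2: no change
Fixpoint after 2 passes: D(U) = {3,5,6,7}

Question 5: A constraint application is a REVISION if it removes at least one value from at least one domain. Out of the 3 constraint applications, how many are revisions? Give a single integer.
Constraint 1 (W + U = X) on D(W)={3,6,8,9} D(U)={3,5,6,7,9,10} D(X)={4,6,7,8,9,10}: W {3,6,8,9}->{3,6}; U {3,5,6,7,9,10}->{3,5,6,7}; X {4,6,7,8,9,10}->{6,8,9,10} => REVISION
Constraint 2 (W != U) on D(W)={3,6} D(U)={3,5,6,7}: no change => not a revision
Constraint 3 (X != U) on D(X)={6,8,9,10} D(U)={3,5,6,7}: no change => not a revision
Total revisions = 1

Answer: 1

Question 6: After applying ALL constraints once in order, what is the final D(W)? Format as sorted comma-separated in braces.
Constraint 1 (W + U = X) on D(W)={3,6,8,9} D(U)={3,5,6,7,9,10} D(X)={4,6,7,8,9,10}: W {3,6,8,9}->{3,6}; U {3,5,6,7,9,10}->{3,5,6,7}; X {4,6,7,8,9,10}->{6,8,9,10}
Constraint 2 (W != U) on D(W)={3,6} D(U)={3,5,6,7}: no change
Constraint 3 (X != U) on D(X)={6,8,9,10} D(U)={3,5,6,7}: no change
So after all 3 constraints: D(W) = {3,6}

Answer: {3,6}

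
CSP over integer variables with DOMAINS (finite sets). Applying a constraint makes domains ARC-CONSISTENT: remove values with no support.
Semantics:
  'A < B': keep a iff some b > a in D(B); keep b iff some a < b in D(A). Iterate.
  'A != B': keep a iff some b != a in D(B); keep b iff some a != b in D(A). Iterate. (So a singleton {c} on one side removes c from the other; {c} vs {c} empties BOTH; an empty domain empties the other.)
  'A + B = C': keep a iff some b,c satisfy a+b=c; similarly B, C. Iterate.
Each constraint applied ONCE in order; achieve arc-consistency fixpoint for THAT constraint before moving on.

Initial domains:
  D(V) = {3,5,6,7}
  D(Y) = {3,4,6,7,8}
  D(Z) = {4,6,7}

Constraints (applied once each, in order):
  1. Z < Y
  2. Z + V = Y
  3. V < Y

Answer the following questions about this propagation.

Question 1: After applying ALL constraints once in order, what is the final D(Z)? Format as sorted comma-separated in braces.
Answer: {4}

Derivation:
Constraint 1 (Z < Y) on D(Z)={4,6,7} D(Y)={3,4,6,7,8}: Y {3,4,6,7,8}->{6,7,8}
Constraint 2 (Z + V = Y) on D(Z)={4,6,7} D(V)={3,5,6,7} D(Y)={6,7,8}: Z {4,6,7}->{4}; V {3,5,6,7}->{3}; Y {6,7,8}->{7}
Constraint 3 (V < Y) on D(V)={3} D(Y)={7}: no change
So after all 3 constraints: D(Z) = {4}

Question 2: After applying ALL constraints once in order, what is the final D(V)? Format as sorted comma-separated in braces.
Answer: {3}

Derivation:
Constraint 1 (Z < Y) on D(Z)={4,6,7} D(Y)={3,4,6,7,8}: Y {3,4,6,7,8}->{6,7,8}
Constraint 2 (Z + V = Y) on D(Z)={4,6,7} D(V)={3,5,6,7} D(Y)={6,7,8}: Z {4,6,7}->{4}; V {3,5,6,7}->{3}; Y {6,7,8}->{7}
Constraint 3 (V < Y) on D(V)={3} D(Y)={7}: no change
So after all 3 constraints: D(V) = {3}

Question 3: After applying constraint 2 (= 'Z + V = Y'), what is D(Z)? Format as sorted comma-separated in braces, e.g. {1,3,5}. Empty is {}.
Constraint 1 (Z < Y) on D(Z)={4,6,7} D(Y)={3,4,6,7,8}: Y {3,4,6,7,8}->{6,7,8}
Constraint 2 (Z + V = Y) on D(Z)={4,6,7} D(V)={3,5,6,7} D(Y)={6,7,8}: Z {4,6,7}->{4}; V {3,5,6,7}->{3}; Y {6,7,8}->{7}
So after constraint 2: D(Z) = {4}

Answer: {4}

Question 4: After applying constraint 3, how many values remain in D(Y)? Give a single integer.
Answer: 1

Derivation:
Constraint 1 (Z < Y) on D(Z)={4,6,7} D(Y)={3,4,6,7,8}: Y {3,4,6,7,8}->{6,7,8}
Constraint 2 (Z + V = Y) on D(Z)={4,6,7} D(V)={3,5,6,7} D(Y)={6,7,8}: Z {4,6,7}->{4}; V {3,5,6,7}->{3}; Y {6,7,8}->{7}
Constraint 3 (V < Y) on D(V)={3} D(Y)={7}: no change
So after constraint 3: D(Y)={7}, size = 1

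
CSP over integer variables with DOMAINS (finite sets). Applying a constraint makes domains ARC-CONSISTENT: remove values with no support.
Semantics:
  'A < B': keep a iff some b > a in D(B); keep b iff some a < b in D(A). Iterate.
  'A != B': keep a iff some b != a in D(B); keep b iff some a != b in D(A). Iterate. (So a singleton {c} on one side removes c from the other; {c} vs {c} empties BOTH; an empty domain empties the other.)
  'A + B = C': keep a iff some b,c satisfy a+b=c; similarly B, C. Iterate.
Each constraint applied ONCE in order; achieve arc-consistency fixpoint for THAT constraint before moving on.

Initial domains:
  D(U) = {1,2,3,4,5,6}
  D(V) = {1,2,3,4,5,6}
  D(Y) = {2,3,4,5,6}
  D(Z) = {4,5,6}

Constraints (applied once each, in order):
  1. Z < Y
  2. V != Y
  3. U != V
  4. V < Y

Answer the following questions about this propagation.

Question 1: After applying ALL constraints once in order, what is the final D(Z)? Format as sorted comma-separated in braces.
Constraint 1 (Z < Y) on D(Z)={4,5,6} D(Y)={2,3,4,5,6}: Z {4,5,6}->{4,5}; Y {2,3,4,5,6}->{5,6}
Constraint 2 (V != Y) on D(V)={1,2,3,4,5,6} D(Y)={5,6}: no change
Constraint 3 (U != V) on D(U)={1,2,3,4,5,6} D(V)={1,2,3,4,5,6}: no change
Constraint 4 (V < Y) on D(V)={1,2,3,4,5,6} D(Y)={5,6}: V {1,2,3,4,5,6}->{1,2,3,4,5}
So after all 4 constraints: D(Z) = {4,5}

Answer: {4,5}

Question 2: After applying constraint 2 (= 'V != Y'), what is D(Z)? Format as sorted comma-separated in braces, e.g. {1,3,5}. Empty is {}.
Answer: {4,5}

Derivation:
Constraint 1 (Z < Y) on D(Z)={4,5,6} D(Y)={2,3,4,5,6}: Z {4,5,6}->{4,5}; Y {2,3,4,5,6}->{5,6}
Constraint 2 (V != Y) on D(V)={1,2,3,4,5,6} D(Y)={5,6}: no change
So after constraint 2: D(Z) = {4,5}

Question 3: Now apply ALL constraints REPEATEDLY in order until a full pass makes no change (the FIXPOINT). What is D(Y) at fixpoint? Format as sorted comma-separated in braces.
Answer: {5,6}

Derivation:
pass 0 (initial): D(Y)={2,3,4,5,6}
pass 1: V {1,2,3,4,5,6}->{1,2,3,4,5}; Y {2,3,4,5,6}->{5,6}; Z {4,5,6}->{4,5}
pass 2: no change
Fixpoint after 2 passes: D(Y) = {5,6}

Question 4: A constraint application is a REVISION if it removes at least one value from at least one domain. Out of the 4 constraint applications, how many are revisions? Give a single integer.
Answer: 2

Derivation:
Constraint 1 (Z < Y) on D(Z)={4,5,6} D(Y)={2,3,4,5,6}: Z {4,5,6}->{4,5}; Y {2,3,4,5,6}->{5,6} => REVISION
Constraint 2 (V != Y) on D(V)={1,2,3,4,5,6} D(Y)={5,6}: no change => not a revision
Constraint 3 (U != V) on D(U)={1,2,3,4,5,6} D(V)={1,2,3,4,5,6}: no change => not a revision
Constraint 4 (V < Y) on D(V)={1,2,3,4,5,6} D(Y)={5,6}: V {1,2,3,4,5,6}->{1,2,3,4,5} => REVISION
Total revisions = 2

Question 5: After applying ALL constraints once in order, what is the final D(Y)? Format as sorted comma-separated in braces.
Constraint 1 (Z < Y) on D(Z)={4,5,6} D(Y)={2,3,4,5,6}: Z {4,5,6}->{4,5}; Y {2,3,4,5,6}->{5,6}
Constraint 2 (V != Y) on D(V)={1,2,3,4,5,6} D(Y)={5,6}: no change
Constraint 3 (U != V) on D(U)={1,2,3,4,5,6} D(V)={1,2,3,4,5,6}: no change
Constraint 4 (V < Y) on D(V)={1,2,3,4,5,6} D(Y)={5,6}: V {1,2,3,4,5,6}->{1,2,3,4,5}
So after all 4 constraints: D(Y) = {5,6}

Answer: {5,6}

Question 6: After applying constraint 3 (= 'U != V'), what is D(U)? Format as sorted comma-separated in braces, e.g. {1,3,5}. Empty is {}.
Constraint 1 (Z < Y) on D(Z)={4,5,6} D(Y)={2,3,4,5,6}: Z {4,5,6}->{4,5}; Y {2,3,4,5,6}->{5,6}
Constraint 2 (V != Y) on D(V)={1,2,3,4,5,6} D(Y)={5,6}: no change
Constraint 3 (U != V) on D(U)={1,2,3,4,5,6} D(V)={1,2,3,4,5,6}: no change
So after constraint 3: D(U) = {1,2,3,4,5,6}

Answer: {1,2,3,4,5,6}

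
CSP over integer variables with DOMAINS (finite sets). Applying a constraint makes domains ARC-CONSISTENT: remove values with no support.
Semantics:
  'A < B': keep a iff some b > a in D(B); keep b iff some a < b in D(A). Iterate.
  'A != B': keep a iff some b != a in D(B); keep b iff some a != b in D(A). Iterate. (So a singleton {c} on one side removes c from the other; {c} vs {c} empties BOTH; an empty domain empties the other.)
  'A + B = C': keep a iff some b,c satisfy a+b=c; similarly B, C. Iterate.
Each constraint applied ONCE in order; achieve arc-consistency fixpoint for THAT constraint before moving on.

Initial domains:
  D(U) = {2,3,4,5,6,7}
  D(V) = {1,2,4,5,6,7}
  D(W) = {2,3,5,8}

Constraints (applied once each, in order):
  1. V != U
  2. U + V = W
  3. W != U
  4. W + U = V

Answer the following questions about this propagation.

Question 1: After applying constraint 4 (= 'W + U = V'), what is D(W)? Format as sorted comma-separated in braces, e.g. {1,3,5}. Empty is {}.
Answer: {3}

Derivation:
Constraint 1 (V != U) on D(V)={1,2,4,5,6,7} D(U)={2,3,4,5,6,7}: no change
Constraint 2 (U + V = W) on D(U)={2,3,4,5,6,7} D(V)={1,2,4,5,6,7} D(W)={2,3,5,8}: U {2,3,4,5,6,7}->{2,3,4,6,7}; V {1,2,4,5,6,7}->{1,2,4,5,6}; W {2,3,5,8}->{3,5,8}
Constraint 3 (W != U) on D(W)={3,5,8} D(U)={2,3,4,6,7}: no change
Constraint 4 (W + U = V) on D(W)={3,5,8} D(U)={2,3,4,6,7} D(V)={1,2,4,5,6}: W {3,5,8}->{3}; U {2,3,4,6,7}->{2,3}; V {1,2,4,5,6}->{5,6}
So after constraint 4: D(W) = {3}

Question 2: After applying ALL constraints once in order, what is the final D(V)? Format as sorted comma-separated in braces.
Answer: {5,6}

Derivation:
Constraint 1 (V != U) on D(V)={1,2,4,5,6,7} D(U)={2,3,4,5,6,7}: no change
Constraint 2 (U + V = W) on D(U)={2,3,4,5,6,7} D(V)={1,2,4,5,6,7} D(W)={2,3,5,8}: U {2,3,4,5,6,7}->{2,3,4,6,7}; V {1,2,4,5,6,7}->{1,2,4,5,6}; W {2,3,5,8}->{3,5,8}
Constraint 3 (W != U) on D(W)={3,5,8} D(U)={2,3,4,6,7}: no change
Constraint 4 (W + U = V) on D(W)={3,5,8} D(U)={2,3,4,6,7} D(V)={1,2,4,5,6}: W {3,5,8}->{3}; U {2,3,4,6,7}->{2,3}; V {1,2,4,5,6}->{5,6}
So after all 4 constraints: D(V) = {5,6}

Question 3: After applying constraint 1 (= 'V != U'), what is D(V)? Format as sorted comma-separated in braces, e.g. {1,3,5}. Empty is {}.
Constraint 1 (V != U) on D(V)={1,2,4,5,6,7} D(U)={2,3,4,5,6,7}: no change
So after constraint 1: D(V) = {1,2,4,5,6,7}

Answer: {1,2,4,5,6,7}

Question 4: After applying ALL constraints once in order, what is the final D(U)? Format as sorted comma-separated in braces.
Answer: {2,3}

Derivation:
Constraint 1 (V != U) on D(V)={1,2,4,5,6,7} D(U)={2,3,4,5,6,7}: no change
Constraint 2 (U + V = W) on D(U)={2,3,4,5,6,7} D(V)={1,2,4,5,6,7} D(W)={2,3,5,8}: U {2,3,4,5,6,7}->{2,3,4,6,7}; V {1,2,4,5,6,7}->{1,2,4,5,6}; W {2,3,5,8}->{3,5,8}
Constraint 3 (W != U) on D(W)={3,5,8} D(U)={2,3,4,6,7}: no change
Constraint 4 (W + U = V) on D(W)={3,5,8} D(U)={2,3,4,6,7} D(V)={1,2,4,5,6}: W {3,5,8}->{3}; U {2,3,4,6,7}->{2,3}; V {1,2,4,5,6}->{5,6}
So after all 4 constraints: D(U) = {2,3}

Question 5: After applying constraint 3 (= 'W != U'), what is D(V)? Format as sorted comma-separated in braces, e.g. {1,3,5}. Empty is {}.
Constraint 1 (V != U) on D(V)={1,2,4,5,6,7} D(U)={2,3,4,5,6,7}: no change
Constraint 2 (U + V = W) on D(U)={2,3,4,5,6,7} D(V)={1,2,4,5,6,7} D(W)={2,3,5,8}: U {2,3,4,5,6,7}->{2,3,4,6,7}; V {1,2,4,5,6,7}->{1,2,4,5,6}; W {2,3,5,8}->{3,5,8}
Constraint 3 (W != U) on D(W)={3,5,8} D(U)={2,3,4,6,7}: no change
So after constraint 3: D(V) = {1,2,4,5,6}

Answer: {1,2,4,5,6}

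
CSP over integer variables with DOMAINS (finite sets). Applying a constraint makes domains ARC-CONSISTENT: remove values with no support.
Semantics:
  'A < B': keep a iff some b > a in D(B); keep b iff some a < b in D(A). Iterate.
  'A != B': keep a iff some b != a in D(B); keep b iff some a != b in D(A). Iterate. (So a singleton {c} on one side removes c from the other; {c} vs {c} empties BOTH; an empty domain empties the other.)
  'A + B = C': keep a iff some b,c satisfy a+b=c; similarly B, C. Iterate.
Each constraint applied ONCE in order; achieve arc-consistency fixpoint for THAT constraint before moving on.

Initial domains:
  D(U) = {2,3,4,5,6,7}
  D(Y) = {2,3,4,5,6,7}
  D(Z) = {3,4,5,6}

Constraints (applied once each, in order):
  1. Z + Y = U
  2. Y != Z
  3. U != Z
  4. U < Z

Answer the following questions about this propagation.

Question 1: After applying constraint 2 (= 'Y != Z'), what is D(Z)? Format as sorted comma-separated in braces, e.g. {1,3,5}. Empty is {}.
Answer: {3,4,5}

Derivation:
Constraint 1 (Z + Y = U) on D(Z)={3,4,5,6} D(Y)={2,3,4,5,6,7} D(U)={2,3,4,5,6,7}: Z {3,4,5,6}->{3,4,5}; Y {2,3,4,5,6,7}->{2,3,4}; U {2,3,4,5,6,7}->{5,6,7}
Constraint 2 (Y != Z) on D(Y)={2,3,4} D(Z)={3,4,5}: no change
So after constraint 2: D(Z) = {3,4,5}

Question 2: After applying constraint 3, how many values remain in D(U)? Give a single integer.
Answer: 3

Derivation:
Constraint 1 (Z + Y = U) on D(Z)={3,4,5,6} D(Y)={2,3,4,5,6,7} D(U)={2,3,4,5,6,7}: Z {3,4,5,6}->{3,4,5}; Y {2,3,4,5,6,7}->{2,3,4}; U {2,3,4,5,6,7}->{5,6,7}
Constraint 2 (Y != Z) on D(Y)={2,3,4} D(Z)={3,4,5}: no change
Constraint 3 (U != Z) on D(U)={5,6,7} D(Z)={3,4,5}: no change
So after constraint 3: D(U)={5,6,7}, size = 3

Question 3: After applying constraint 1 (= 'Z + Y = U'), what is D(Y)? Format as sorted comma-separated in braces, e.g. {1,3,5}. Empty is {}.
Answer: {2,3,4}

Derivation:
Constraint 1 (Z + Y = U) on D(Z)={3,4,5,6} D(Y)={2,3,4,5,6,7} D(U)={2,3,4,5,6,7}: Z {3,4,5,6}->{3,4,5}; Y {2,3,4,5,6,7}->{2,3,4}; U {2,3,4,5,6,7}->{5,6,7}
So after constraint 1: D(Y) = {2,3,4}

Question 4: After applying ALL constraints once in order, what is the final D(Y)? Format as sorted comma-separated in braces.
Constraint 1 (Z + Y = U) on D(Z)={3,4,5,6} D(Y)={2,3,4,5,6,7} D(U)={2,3,4,5,6,7}: Z {3,4,5,6}->{3,4,5}; Y {2,3,4,5,6,7}->{2,3,4}; U {2,3,4,5,6,7}->{5,6,7}
Constraint 2 (Y != Z) on D(Y)={2,3,4} D(Z)={3,4,5}: no change
Constraint 3 (U != Z) on D(U)={5,6,7} D(Z)={3,4,5}: no change
Constraint 4 (U < Z) on D(U)={5,6,7} D(Z)={3,4,5}: U {5,6,7}->{}; Z {3,4,5}->{}
So after all 4 constraints: D(Y) = {2,3,4}

Answer: {2,3,4}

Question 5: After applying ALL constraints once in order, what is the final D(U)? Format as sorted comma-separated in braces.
Constraint 1 (Z + Y = U) on D(Z)={3,4,5,6} D(Y)={2,3,4,5,6,7} D(U)={2,3,4,5,6,7}: Z {3,4,5,6}->{3,4,5}; Y {2,3,4,5,6,7}->{2,3,4}; U {2,3,4,5,6,7}->{5,6,7}
Constraint 2 (Y != Z) on D(Y)={2,3,4} D(Z)={3,4,5}: no change
Constraint 3 (U != Z) on D(U)={5,6,7} D(Z)={3,4,5}: no change
Constraint 4 (U < Z) on D(U)={5,6,7} D(Z)={3,4,5}: U {5,6,7}->{}; Z {3,4,5}->{}
So after all 4 constraints: D(U) = {}

Answer: {}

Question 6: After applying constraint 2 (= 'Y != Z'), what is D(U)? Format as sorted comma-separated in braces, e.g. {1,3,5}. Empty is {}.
Answer: {5,6,7}

Derivation:
Constraint 1 (Z + Y = U) on D(Z)={3,4,5,6} D(Y)={2,3,4,5,6,7} D(U)={2,3,4,5,6,7}: Z {3,4,5,6}->{3,4,5}; Y {2,3,4,5,6,7}->{2,3,4}; U {2,3,4,5,6,7}->{5,6,7}
Constraint 2 (Y != Z) on D(Y)={2,3,4} D(Z)={3,4,5}: no change
So after constraint 2: D(U) = {5,6,7}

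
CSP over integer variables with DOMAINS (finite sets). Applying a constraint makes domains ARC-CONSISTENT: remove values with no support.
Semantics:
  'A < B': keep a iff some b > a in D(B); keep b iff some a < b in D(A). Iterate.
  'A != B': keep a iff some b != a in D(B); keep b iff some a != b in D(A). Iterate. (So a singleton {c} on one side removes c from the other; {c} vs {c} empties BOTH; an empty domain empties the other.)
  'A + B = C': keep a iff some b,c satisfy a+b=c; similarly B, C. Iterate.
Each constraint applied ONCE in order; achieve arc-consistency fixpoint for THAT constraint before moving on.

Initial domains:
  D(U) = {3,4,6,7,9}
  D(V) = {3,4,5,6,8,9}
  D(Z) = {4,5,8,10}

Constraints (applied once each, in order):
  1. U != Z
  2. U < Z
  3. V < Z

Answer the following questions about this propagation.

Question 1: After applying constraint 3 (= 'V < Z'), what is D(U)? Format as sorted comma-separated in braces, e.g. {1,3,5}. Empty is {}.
Answer: {3,4,6,7,9}

Derivation:
Constraint 1 (U != Z) on D(U)={3,4,6,7,9} D(Z)={4,5,8,10}: no change
Constraint 2 (U < Z) on D(U)={3,4,6,7,9} D(Z)={4,5,8,10}: no change
Constraint 3 (V < Z) on D(V)={3,4,5,6,8,9} D(Z)={4,5,8,10}: no change
So after constraint 3: D(U) = {3,4,6,7,9}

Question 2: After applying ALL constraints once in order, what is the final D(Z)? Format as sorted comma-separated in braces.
Answer: {4,5,8,10}

Derivation:
Constraint 1 (U != Z) on D(U)={3,4,6,7,9} D(Z)={4,5,8,10}: no change
Constraint 2 (U < Z) on D(U)={3,4,6,7,9} D(Z)={4,5,8,10}: no change
Constraint 3 (V < Z) on D(V)={3,4,5,6,8,9} D(Z)={4,5,8,10}: no change
So after all 3 constraints: D(Z) = {4,5,8,10}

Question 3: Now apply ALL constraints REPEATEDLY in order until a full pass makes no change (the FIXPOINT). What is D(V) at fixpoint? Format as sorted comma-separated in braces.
pass 0 (initial): D(V)={3,4,5,6,8,9}
pass 1: no change
Fixpoint after 1 passes: D(V) = {3,4,5,6,8,9}

Answer: {3,4,5,6,8,9}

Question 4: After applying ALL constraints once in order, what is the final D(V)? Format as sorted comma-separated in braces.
Answer: {3,4,5,6,8,9}

Derivation:
Constraint 1 (U != Z) on D(U)={3,4,6,7,9} D(Z)={4,5,8,10}: no change
Constraint 2 (U < Z) on D(U)={3,4,6,7,9} D(Z)={4,5,8,10}: no change
Constraint 3 (V < Z) on D(V)={3,4,5,6,8,9} D(Z)={4,5,8,10}: no change
So after all 3 constraints: D(V) = {3,4,5,6,8,9}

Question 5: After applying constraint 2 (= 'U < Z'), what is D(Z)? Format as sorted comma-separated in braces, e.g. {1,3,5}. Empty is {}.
Answer: {4,5,8,10}

Derivation:
Constraint 1 (U != Z) on D(U)={3,4,6,7,9} D(Z)={4,5,8,10}: no change
Constraint 2 (U < Z) on D(U)={3,4,6,7,9} D(Z)={4,5,8,10}: no change
So after constraint 2: D(Z) = {4,5,8,10}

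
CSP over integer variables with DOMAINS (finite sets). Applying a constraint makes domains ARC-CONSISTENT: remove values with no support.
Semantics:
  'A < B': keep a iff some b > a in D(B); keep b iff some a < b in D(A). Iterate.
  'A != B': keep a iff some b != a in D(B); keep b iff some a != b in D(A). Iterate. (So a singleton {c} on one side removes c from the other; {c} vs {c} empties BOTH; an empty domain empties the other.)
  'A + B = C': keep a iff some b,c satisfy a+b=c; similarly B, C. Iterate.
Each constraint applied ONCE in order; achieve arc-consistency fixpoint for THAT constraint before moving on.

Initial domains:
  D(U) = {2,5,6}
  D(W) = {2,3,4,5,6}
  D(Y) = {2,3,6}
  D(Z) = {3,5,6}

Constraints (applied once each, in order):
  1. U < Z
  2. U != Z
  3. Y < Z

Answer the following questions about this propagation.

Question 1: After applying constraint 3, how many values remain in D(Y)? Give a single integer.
Constraint 1 (U < Z) on D(U)={2,5,6} D(Z)={3,5,6}: U {2,5,6}->{2,5}
Constraint 2 (U != Z) on D(U)={2,5} D(Z)={3,5,6}: no change
Constraint 3 (Y < Z) on D(Y)={2,3,6} D(Z)={3,5,6}: Y {2,3,6}->{2,3}
So after constraint 3: D(Y)={2,3}, size = 2

Answer: 2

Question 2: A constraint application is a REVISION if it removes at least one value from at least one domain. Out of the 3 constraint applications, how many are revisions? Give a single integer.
Constraint 1 (U < Z) on D(U)={2,5,6} D(Z)={3,5,6}: U {2,5,6}->{2,5} => REVISION
Constraint 2 (U != Z) on D(U)={2,5} D(Z)={3,5,6}: no change => not a revision
Constraint 3 (Y < Z) on D(Y)={2,3,6} D(Z)={3,5,6}: Y {2,3,6}->{2,3} => REVISION
Total revisions = 2

Answer: 2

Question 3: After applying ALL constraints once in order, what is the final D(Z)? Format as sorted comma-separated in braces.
Answer: {3,5,6}

Derivation:
Constraint 1 (U < Z) on D(U)={2,5,6} D(Z)={3,5,6}: U {2,5,6}->{2,5}
Constraint 2 (U != Z) on D(U)={2,5} D(Z)={3,5,6}: no change
Constraint 3 (Y < Z) on D(Y)={2,3,6} D(Z)={3,5,6}: Y {2,3,6}->{2,3}
So after all 3 constraints: D(Z) = {3,5,6}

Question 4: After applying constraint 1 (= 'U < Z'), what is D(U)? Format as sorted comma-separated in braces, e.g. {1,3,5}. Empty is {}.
Answer: {2,5}

Derivation:
Constraint 1 (U < Z) on D(U)={2,5,6} D(Z)={3,5,6}: U {2,5,6}->{2,5}
So after constraint 1: D(U) = {2,5}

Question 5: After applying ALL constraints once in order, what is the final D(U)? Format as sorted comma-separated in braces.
Constraint 1 (U < Z) on D(U)={2,5,6} D(Z)={3,5,6}: U {2,5,6}->{2,5}
Constraint 2 (U != Z) on D(U)={2,5} D(Z)={3,5,6}: no change
Constraint 3 (Y < Z) on D(Y)={2,3,6} D(Z)={3,5,6}: Y {2,3,6}->{2,3}
So after all 3 constraints: D(U) = {2,5}

Answer: {2,5}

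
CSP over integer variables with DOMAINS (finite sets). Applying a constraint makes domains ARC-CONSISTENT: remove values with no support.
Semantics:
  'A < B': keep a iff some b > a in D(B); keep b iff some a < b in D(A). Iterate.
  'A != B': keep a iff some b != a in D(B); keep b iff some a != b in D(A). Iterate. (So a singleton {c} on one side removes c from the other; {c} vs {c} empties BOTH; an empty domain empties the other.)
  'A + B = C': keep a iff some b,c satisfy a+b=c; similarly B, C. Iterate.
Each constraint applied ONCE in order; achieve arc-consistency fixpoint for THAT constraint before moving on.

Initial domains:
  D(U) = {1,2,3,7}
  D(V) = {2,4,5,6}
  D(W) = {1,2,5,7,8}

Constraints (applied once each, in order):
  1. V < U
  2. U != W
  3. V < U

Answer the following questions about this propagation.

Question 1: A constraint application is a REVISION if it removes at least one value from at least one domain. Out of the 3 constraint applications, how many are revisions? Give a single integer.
Answer: 1

Derivation:
Constraint 1 (V < U) on D(V)={2,4,5,6} D(U)={1,2,3,7}: U {1,2,3,7}->{3,7} => REVISION
Constraint 2 (U != W) on D(U)={3,7} D(W)={1,2,5,7,8}: no change => not a revision
Constraint 3 (V < U) on D(V)={2,4,5,6} D(U)={3,7}: no change => not a revision
Total revisions = 1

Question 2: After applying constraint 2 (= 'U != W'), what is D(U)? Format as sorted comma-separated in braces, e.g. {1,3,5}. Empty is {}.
Constraint 1 (V < U) on D(V)={2,4,5,6} D(U)={1,2,3,7}: U {1,2,3,7}->{3,7}
Constraint 2 (U != W) on D(U)={3,7} D(W)={1,2,5,7,8}: no change
So after constraint 2: D(U) = {3,7}

Answer: {3,7}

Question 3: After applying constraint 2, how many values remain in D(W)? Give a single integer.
Constraint 1 (V < U) on D(V)={2,4,5,6} D(U)={1,2,3,7}: U {1,2,3,7}->{3,7}
Constraint 2 (U != W) on D(U)={3,7} D(W)={1,2,5,7,8}: no change
So after constraint 2: D(W)={1,2,5,7,8}, size = 5

Answer: 5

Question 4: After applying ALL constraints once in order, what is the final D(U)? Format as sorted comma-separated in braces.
Answer: {3,7}

Derivation:
Constraint 1 (V < U) on D(V)={2,4,5,6} D(U)={1,2,3,7}: U {1,2,3,7}->{3,7}
Constraint 2 (U != W) on D(U)={3,7} D(W)={1,2,5,7,8}: no change
Constraint 3 (V < U) on D(V)={2,4,5,6} D(U)={3,7}: no change
So after all 3 constraints: D(U) = {3,7}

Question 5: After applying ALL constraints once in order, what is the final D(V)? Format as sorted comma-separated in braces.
Constraint 1 (V < U) on D(V)={2,4,5,6} D(U)={1,2,3,7}: U {1,2,3,7}->{3,7}
Constraint 2 (U != W) on D(U)={3,7} D(W)={1,2,5,7,8}: no change
Constraint 3 (V < U) on D(V)={2,4,5,6} D(U)={3,7}: no change
So after all 3 constraints: D(V) = {2,4,5,6}

Answer: {2,4,5,6}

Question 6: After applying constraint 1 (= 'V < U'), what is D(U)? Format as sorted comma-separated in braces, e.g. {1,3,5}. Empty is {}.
Answer: {3,7}

Derivation:
Constraint 1 (V < U) on D(V)={2,4,5,6} D(U)={1,2,3,7}: U {1,2,3,7}->{3,7}
So after constraint 1: D(U) = {3,7}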